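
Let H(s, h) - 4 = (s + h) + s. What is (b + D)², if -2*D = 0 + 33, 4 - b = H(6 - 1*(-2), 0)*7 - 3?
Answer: 89401/4 ≈ 22350.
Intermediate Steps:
H(s, h) = 4 + h + 2*s (H(s, h) = 4 + ((s + h) + s) = 4 + ((h + s) + s) = 4 + (h + 2*s) = 4 + h + 2*s)
b = -133 (b = 4 - ((4 + 0 + 2*(6 - 1*(-2)))*7 - 3) = 4 - ((4 + 0 + 2*(6 + 2))*7 - 3) = 4 - ((4 + 0 + 2*8)*7 - 3) = 4 - ((4 + 0 + 16)*7 - 3) = 4 - (20*7 - 3) = 4 - (140 - 3) = 4 - 1*137 = 4 - 137 = -133)
D = -33/2 (D = -(0 + 33)/2 = -½*33 = -33/2 ≈ -16.500)
(b + D)² = (-133 - 33/2)² = (-299/2)² = 89401/4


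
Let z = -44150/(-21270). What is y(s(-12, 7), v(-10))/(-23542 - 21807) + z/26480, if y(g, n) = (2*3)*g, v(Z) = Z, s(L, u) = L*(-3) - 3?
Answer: -2190346049/510837982608 ≈ -0.0042877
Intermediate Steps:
s(L, u) = -3 - 3*L (s(L, u) = -3*L - 3 = -3 - 3*L)
z = 4415/2127 (z = -44150*(-1/21270) = 4415/2127 ≈ 2.0757)
y(g, n) = 6*g
y(s(-12, 7), v(-10))/(-23542 - 21807) + z/26480 = (6*(-3 - 3*(-12)))/(-23542 - 21807) + (4415/2127)/26480 = (6*(-3 + 36))/(-45349) + (4415/2127)*(1/26480) = (6*33)*(-1/45349) + 883/11264592 = 198*(-1/45349) + 883/11264592 = -198/45349 + 883/11264592 = -2190346049/510837982608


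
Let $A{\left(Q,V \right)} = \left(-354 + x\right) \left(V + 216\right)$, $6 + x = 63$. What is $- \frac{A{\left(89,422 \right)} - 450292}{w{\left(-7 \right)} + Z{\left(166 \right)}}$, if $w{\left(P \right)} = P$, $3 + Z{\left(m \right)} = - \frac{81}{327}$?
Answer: $- \frac{69735802}{1117} \approx -62431.0$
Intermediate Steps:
$Z{\left(m \right)} = - \frac{354}{109}$ ($Z{\left(m \right)} = -3 - \frac{81}{327} = -3 - \frac{27}{109} = - \frac{354}{109}$)
$x = 57$ ($x = -6 + 63 = 57$)
$A{\left(Q,V \right)} = -64152 - 297 V$ ($A{\left(Q,V \right)} = \left(-354 + 57\right) \left(V + 216\right) = - 297 \left(216 + V\right) = -64152 - 297 V$)
$- \frac{A{\left(89,422 \right)} - 450292}{w{\left(-7 \right)} + Z{\left(166 \right)}} = - \frac{\left(-64152 - 125334\right) - 450292}{-7 - \frac{354}{109}} = - \frac{\left(-64152 - 125334\right) - 450292}{- \frac{1117}{109}} = - \frac{\left(-189486 - 450292\right) \left(-109\right)}{1117} = - \frac{\left(-639778\right) \left(-109\right)}{1117} = \left(-1\right) \frac{69735802}{1117} = - \frac{69735802}{1117}$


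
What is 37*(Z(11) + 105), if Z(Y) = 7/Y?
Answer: 42994/11 ≈ 3908.5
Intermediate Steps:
37*(Z(11) + 105) = 37*(7/11 + 105) = 37*(1162/11) = 42994/11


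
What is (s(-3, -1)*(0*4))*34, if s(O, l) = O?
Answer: 0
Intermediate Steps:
(s(-3, -1)*(0*4))*34 = -0*4*34 = -3*0*34 = 0*34 = 0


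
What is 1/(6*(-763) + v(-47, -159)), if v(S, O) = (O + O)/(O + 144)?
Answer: -5/22784 ≈ -0.00021945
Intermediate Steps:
v(S, O) = 2*O/(144 + O) (v(S, O) = (2*O)/(144 + O) = 2*O/(144 + O))
1/(6*(-763) + v(-47, -159)) = 1/(6*(-763) + 2*(-159)/(144 - 159)) = 1/(-4578 + 2*(-159)/(-15)) = 1/(-4578 + 2*(-159)*(-1/15)) = 1/(-4578 + 106/5) = 1/(-22784/5) = -5/22784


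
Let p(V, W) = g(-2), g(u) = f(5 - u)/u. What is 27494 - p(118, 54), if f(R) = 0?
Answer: 27494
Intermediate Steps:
g(u) = 0 (g(u) = 0/u = 0)
p(V, W) = 0
27494 - p(118, 54) = 27494 - 1*0 = 27494 + 0 = 27494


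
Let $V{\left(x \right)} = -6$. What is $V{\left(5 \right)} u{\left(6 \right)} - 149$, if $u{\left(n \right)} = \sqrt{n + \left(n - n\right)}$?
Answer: $-149 - 6 \sqrt{6} \approx -163.7$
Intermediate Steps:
$u{\left(n \right)} = \sqrt{n}$ ($u{\left(n \right)} = \sqrt{n + 0} = \sqrt{n}$)
$V{\left(5 \right)} u{\left(6 \right)} - 149 = - 6 \sqrt{6} - 149 = -149 - 6 \sqrt{6}$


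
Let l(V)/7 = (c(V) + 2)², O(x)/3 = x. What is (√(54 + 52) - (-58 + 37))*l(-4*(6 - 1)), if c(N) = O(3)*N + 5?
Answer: 4399563 + 209503*√106 ≈ 6.5565e+6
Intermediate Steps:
O(x) = 3*x
c(N) = 5 + 9*N (c(N) = (3*3)*N + 5 = 9*N + 5 = 5 + 9*N)
l(V) = 7*(7 + 9*V)² (l(V) = 7*((5 + 9*V) + 2)² = 7*(7 + 9*V)²)
(√(54 + 52) - (-58 + 37))*l(-4*(6 - 1)) = (√(54 + 52) - (-58 + 37))*(7*(7 + 9*(-4*(6 - 1)))²) = (√106 - 1*(-21))*(7*(7 + 9*(-4*5))²) = (√106 + 21)*(7*(7 + 9*(-20))²) = (21 + √106)*(7*(7 - 180)²) = (21 + √106)*(7*(-173)²) = (21 + √106)*(7*29929) = (21 + √106)*209503 = 4399563 + 209503*√106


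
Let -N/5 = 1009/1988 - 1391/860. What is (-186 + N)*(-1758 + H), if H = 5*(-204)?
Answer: 10713101424/21371 ≈ 5.0129e+5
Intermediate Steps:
N = 118598/21371 (N = -5*(1009/1988 - 1391/860) = -5*(-118598/106855) = 118598/21371 ≈ 5.5495)
H = -1020
(-186 + N)*(-1758 + H) = (-186 + 118598/21371)*(-1758 - 1020) = -3856408/21371*(-2778) = 10713101424/21371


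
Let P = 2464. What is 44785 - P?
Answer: 42321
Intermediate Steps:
44785 - P = 44785 - 1*2464 = 44785 - 2464 = 42321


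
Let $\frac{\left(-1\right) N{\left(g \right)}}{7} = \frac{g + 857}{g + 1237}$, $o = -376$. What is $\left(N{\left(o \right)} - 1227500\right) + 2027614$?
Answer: $\frac{98413541}{123} \approx 8.0011 \cdot 10^{5}$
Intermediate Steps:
$N{\left(g \right)} = - \frac{7 \left(857 + g\right)}{1237 + g}$ ($N{\left(g \right)} = - 7 \frac{g + 857}{g + 1237} = - 7 \frac{857 + g}{1237 + g} = - \frac{7 \left(857 + g\right)}{1237 + g}$)
$\left(N{\left(o \right)} - 1227500\right) + 2027614 = \left(\frac{7 \left(-857 - -376\right)}{1237 - 376} - 1227500\right) + 2027614 = \left(\frac{7 \left(-857 + 376\right)}{861} - 1227500\right) + 2027614 = \left(7 \cdot \frac{1}{861} \left(-481\right) - 1227500\right) + 2027614 = \left(- \frac{481}{123} - 1227500\right) + 2027614 = - \frac{150982981}{123} + 2027614 = \frac{98413541}{123}$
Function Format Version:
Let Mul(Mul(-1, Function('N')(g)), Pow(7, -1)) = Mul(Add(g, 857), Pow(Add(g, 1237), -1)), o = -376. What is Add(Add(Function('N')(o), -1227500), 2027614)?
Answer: Rational(98413541, 123) ≈ 8.0011e+5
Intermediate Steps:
Function('N')(g) = Mul(-7, Pow(Add(1237, g), -1), Add(857, g)) (Function('N')(g) = Mul(-7, Mul(Add(g, 857), Pow(Add(g, 1237), -1))) = Mul(-7, Mul(Add(857, g), Pow(Add(1237, g), -1))) = Mul(-7, Mul(Pow(Add(1237, g), -1), Add(857, g))) = Mul(-7, Pow(Add(1237, g), -1), Add(857, g)))
Add(Add(Function('N')(o), -1227500), 2027614) = Add(Add(Mul(7, Pow(Add(1237, -376), -1), Add(-857, Mul(-1, -376))), -1227500), 2027614) = Add(Add(Mul(7, Pow(861, -1), Add(-857, 376)), -1227500), 2027614) = Add(Add(Mul(7, Rational(1, 861), -481), -1227500), 2027614) = Add(Add(Rational(-481, 123), -1227500), 2027614) = Add(Rational(-150982981, 123), 2027614) = Rational(98413541, 123)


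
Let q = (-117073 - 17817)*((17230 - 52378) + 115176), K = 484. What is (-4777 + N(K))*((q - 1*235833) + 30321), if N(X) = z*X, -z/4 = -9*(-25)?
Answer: 4753950053856864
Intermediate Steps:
z = -900 (z = -(-36)*(-25) = -4*225 = -900)
q = -10794976920 (q = -134890*(-35148 + 115176) = -134890*80028 = -10794976920)
N(X) = -900*X
(-4777 + N(K))*((q - 1*235833) + 30321) = (-4777 - 900*484)*((-10794976920 - 1*235833) + 30321) = (-4777 - 435600)*((-10794976920 - 235833) + 30321) = -440377*(-10795212753 + 30321) = -440377*(-10795182432) = 4753950053856864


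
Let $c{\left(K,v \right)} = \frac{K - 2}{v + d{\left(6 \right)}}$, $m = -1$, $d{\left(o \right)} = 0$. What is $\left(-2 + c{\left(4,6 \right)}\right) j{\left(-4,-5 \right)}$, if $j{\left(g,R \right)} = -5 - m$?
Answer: $\frac{20}{3} \approx 6.6667$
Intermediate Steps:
$c{\left(K,v \right)} = \frac{-2 + K}{v}$ ($c{\left(K,v \right)} = \frac{K - 2}{v + 0} = \frac{-2 + K}{v}$)
$j{\left(g,R \right)} = -4$ ($j{\left(g,R \right)} = -5 - -1 = -5 + 1 = -4$)
$\left(-2 + c{\left(4,6 \right)}\right) j{\left(-4,-5 \right)} = \left(-2 + \frac{-2 + 4}{6}\right) \left(-4\right) = \left(-2 + \frac{1}{6} \cdot 2\right) \left(-4\right) = \left(-2 + \frac{1}{3}\right) \left(-4\right) = \left(- \frac{5}{3}\right) \left(-4\right) = \frac{20}{3}$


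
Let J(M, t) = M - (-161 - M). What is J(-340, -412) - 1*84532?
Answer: -85051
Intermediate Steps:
J(M, t) = 161 + 2*M (J(M, t) = M + (161 + M) = 161 + 2*M)
J(-340, -412) - 1*84532 = (161 + 2*(-340)) - 1*84532 = (161 - 680) - 84532 = -519 - 84532 = -85051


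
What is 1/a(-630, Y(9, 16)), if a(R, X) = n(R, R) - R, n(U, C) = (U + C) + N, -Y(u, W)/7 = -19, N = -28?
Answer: -1/658 ≈ -0.0015198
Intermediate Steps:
Y(u, W) = 133 (Y(u, W) = -7*(-19) = 133)
n(U, C) = -28 + C + U (n(U, C) = (U + C) - 28 = (C + U) - 28 = -28 + C + U)
a(R, X) = -28 + R (a(R, X) = (-28 + R + R) - R = (-28 + 2*R) - R = -28 + R)
1/a(-630, Y(9, 16)) = 1/(-28 - 630) = 1/(-658) = -1/658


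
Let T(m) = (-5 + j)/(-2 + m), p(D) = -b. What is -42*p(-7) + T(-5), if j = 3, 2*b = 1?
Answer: 149/7 ≈ 21.286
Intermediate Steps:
b = 1/2 (b = (1/2)*1 = 1/2 ≈ 0.50000)
p(D) = -1/2 (p(D) = -1*1/2 = -1/2)
T(m) = -2/(-2 + m) (T(m) = (-5 + 3)/(-2 + m) = -2/(-2 + m))
-42*p(-7) + T(-5) = -42*(-1/2) - 2/(-2 - 5) = 21 - 2/(-7) = 21 - 2*(-1/7) = 21 + 2/7 = 149/7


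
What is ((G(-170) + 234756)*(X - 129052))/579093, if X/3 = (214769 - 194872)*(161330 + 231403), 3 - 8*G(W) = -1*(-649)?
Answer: 22005494861050151/2316372 ≈ 9.5000e+9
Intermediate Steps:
G(W) = -323/4 (G(W) = 3/8 - (-1)*(-649)/8 = 3/8 - 1/8*649 = 3/8 - 649/8 = -323/4)
X = 23442625503 (X = 3*((214769 - 194872)*(161330 + 231403)) = 3*(19897*392733) = 3*7814208501 = 23442625503)
((G(-170) + 234756)*(X - 129052))/579093 = ((-323/4 + 234756)*(23442625503 - 129052))/579093 = ((938701/4)*23442496451)*(1/579093) = (22005494861050151/4)*(1/579093) = 22005494861050151/2316372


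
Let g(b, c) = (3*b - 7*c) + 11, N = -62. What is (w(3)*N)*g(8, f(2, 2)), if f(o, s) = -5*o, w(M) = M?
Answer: -19530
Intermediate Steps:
g(b, c) = 11 - 7*c + 3*b (g(b, c) = (-7*c + 3*b) + 11 = 11 - 7*c + 3*b)
(w(3)*N)*g(8, f(2, 2)) = (3*(-62))*(11 - (-35)*2 + 3*8) = -186*(11 - 7*(-10) + 24) = -186*(11 + 70 + 24) = -186*105 = -19530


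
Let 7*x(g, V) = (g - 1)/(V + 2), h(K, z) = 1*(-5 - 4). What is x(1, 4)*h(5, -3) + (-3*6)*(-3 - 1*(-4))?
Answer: -18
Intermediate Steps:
h(K, z) = -9 (h(K, z) = 1*(-9) = -9)
x(g, V) = (-1 + g)/(7*(2 + V)) (x(g, V) = ((g - 1)/(V + 2))/7 = ((-1 + g)/(2 + V))/7 = (-1 + g)/(7*(2 + V)))
x(1, 4)*h(5, -3) + (-3*6)*(-3 - 1*(-4)) = ((-1 + 1)/(7*(2 + 4)))*(-9) + (-3*6)*(-3 - 1*(-4)) = ((⅐)*0/6)*(-9) - 18*(-3 + 4) = ((⅐)*(⅙)*0)*(-9) - 18*1 = 0*(-9) - 18 = 0 - 18 = -18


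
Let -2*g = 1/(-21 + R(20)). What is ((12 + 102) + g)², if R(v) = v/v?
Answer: 20802721/1600 ≈ 13002.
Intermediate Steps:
R(v) = 1
g = 1/40 (g = -1/(2*(-21 + 1)) = -½/(-20) = -½*(-1/20) = 1/40 ≈ 0.025000)
((12 + 102) + g)² = ((12 + 102) + 1/40)² = (114 + 1/40)² = (4561/40)² = 20802721/1600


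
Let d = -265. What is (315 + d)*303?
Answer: 15150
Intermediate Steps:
(315 + d)*303 = (315 - 265)*303 = 50*303 = 15150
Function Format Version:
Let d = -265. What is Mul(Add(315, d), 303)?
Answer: 15150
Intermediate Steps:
Mul(Add(315, d), 303) = Mul(Add(315, -265), 303) = Mul(50, 303) = 15150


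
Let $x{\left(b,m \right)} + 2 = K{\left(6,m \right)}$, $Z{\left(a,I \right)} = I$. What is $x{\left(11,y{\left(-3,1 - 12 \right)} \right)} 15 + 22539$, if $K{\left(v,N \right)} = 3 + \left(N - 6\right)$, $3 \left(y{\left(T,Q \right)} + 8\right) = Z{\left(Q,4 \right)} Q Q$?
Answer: $24764$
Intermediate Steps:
$y{\left(T,Q \right)} = -8 + \frac{4 Q^{2}}{3}$ ($y{\left(T,Q \right)} = -8 + \frac{4 Q Q}{3} = -8 + \frac{4 Q^{2}}{3}$)
$K{\left(v,N \right)} = -3 + N$ ($K{\left(v,N \right)} = 3 + \left(N - 6\right) = 3 + \left(-6 + N\right) = -3 + N$)
$x{\left(b,m \right)} = -5 + m$ ($x{\left(b,m \right)} = -2 + \left(-3 + m\right) = -5 + m$)
$x{\left(11,y{\left(-3,1 - 12 \right)} \right)} 15 + 22539 = \left(-5 - \left(8 - \frac{4 \left(1 - 12\right)^{2}}{3}\right)\right) 15 + 22539 = \left(-5 - \left(8 - \frac{4 \left(-11\right)^{2}}{3}\right)\right) 15 + 22539 = \left(-5 + \left(-8 + \frac{4}{3} \cdot 121\right)\right) 15 + 22539 = \left(-5 + \left(-8 + \frac{484}{3}\right)\right) 15 + 22539 = \left(-5 + \frac{460}{3}\right) 15 + 22539 = \frac{445}{3} \cdot 15 + 22539 = 2225 + 22539 = 24764$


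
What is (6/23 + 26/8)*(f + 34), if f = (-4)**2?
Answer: 8075/46 ≈ 175.54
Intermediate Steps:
f = 16
(6/23 + 26/8)*(f + 34) = (6/23 + 26/8)*(16 + 34) = (6*(1/23) + 26*(1/8))*50 = (6/23 + 13/4)*50 = (323/92)*50 = 8075/46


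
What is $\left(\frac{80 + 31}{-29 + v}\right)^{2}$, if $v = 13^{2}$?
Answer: $\frac{12321}{19600} \approx 0.62862$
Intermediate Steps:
$v = 169$
$\left(\frac{80 + 31}{-29 + v}\right)^{2} = \left(\frac{80 + 31}{-29 + 169}\right)^{2} = \left(\frac{111}{140}\right)^{2} = \frac{12321}{19600}$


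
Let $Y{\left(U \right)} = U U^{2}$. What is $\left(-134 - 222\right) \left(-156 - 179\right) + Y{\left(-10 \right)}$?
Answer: $118260$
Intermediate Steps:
$Y{\left(U \right)} = U^{3}$
$\left(-134 - 222\right) \left(-156 - 179\right) + Y{\left(-10 \right)} = \left(-134 - 222\right) \left(-156 - 179\right) + \left(-10\right)^{3} = \left(-356\right) \left(-335\right) - 1000 = 119260 - 1000 = 118260$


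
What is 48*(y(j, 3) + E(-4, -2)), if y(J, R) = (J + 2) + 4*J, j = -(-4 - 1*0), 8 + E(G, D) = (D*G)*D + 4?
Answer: 96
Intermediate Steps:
E(G, D) = -4 + G*D² (E(G, D) = -8 + ((D*G)*D + 4) = -8 + (G*D² + 4) = -8 + (4 + G*D²) = -4 + G*D²)
j = 4 (j = -(-4 + 0) = -1*(-4) = 4)
y(J, R) = 2 + 5*J (y(J, R) = (2 + J) + 4*J = 2 + 5*J)
48*(y(j, 3) + E(-4, -2)) = 48*((2 + 5*4) + (-4 - 4*(-2)²)) = 48*((2 + 20) + (-4 - 4*4)) = 48*(22 + (-4 - 16)) = 48*(22 - 20) = 48*2 = 96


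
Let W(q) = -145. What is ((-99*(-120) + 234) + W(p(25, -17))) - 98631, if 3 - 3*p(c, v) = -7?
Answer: -86662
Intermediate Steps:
p(c, v) = 10/3 (p(c, v) = 1 - 1/3*(-7) = 1 + 7/3 = 10/3)
((-99*(-120) + 234) + W(p(25, -17))) - 98631 = ((-99*(-120) + 234) - 145) - 98631 = ((11880 + 234) - 145) - 98631 = (12114 - 145) - 98631 = 11969 - 98631 = -86662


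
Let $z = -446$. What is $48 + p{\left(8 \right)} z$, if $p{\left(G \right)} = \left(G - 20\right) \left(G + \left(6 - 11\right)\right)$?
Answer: $16104$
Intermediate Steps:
$p{\left(G \right)} = \left(-20 + G\right) \left(-5 + G\right)$ ($p{\left(G \right)} = \left(-20 + G\right) \left(G - 5\right) = \left(-20 + G\right) \left(-5 + G\right)$)
$48 + p{\left(8 \right)} z = 48 + \left(100 + 8^{2} - 200\right) \left(-446\right) = 48 + \left(100 + 64 - 200\right) \left(-446\right) = 48 - -16056 = 48 + 16056 = 16104$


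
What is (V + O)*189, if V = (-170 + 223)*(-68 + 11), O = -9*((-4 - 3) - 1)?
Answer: -557361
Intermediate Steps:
O = 72 (O = -9*(-7 - 1) = -9*(-8) = 72)
V = -3021 (V = 53*(-57) = -3021)
(V + O)*189 = (-3021 + 72)*189 = -2949*189 = -557361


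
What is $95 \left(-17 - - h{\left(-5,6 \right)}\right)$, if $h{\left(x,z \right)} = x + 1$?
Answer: $-1995$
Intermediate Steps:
$h{\left(x,z \right)} = 1 + x$
$95 \left(-17 - - h{\left(-5,6 \right)}\right) = 95 \left(-17 + \left(\left(-2\right) 0 + \left(1 - 5\right)\right)\right) = 95 \left(-17 + \left(0 - 4\right)\right) = 95 \left(-17 - 4\right) = 95 \left(-21\right) = -1995$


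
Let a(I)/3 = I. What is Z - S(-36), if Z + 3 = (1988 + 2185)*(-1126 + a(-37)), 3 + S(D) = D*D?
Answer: -5163297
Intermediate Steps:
S(D) = -3 + D² (S(D) = -3 + D*D = -3 + D²)
a(I) = 3*I
Z = -5162004 (Z = -3 + (1988 + 2185)*(-1126 + 3*(-37)) = -3 + 4173*(-1126 - 111) = -3 + 4173*(-1237) = -3 - 5162001 = -5162004)
Z - S(-36) = -5162004 - (-3 + (-36)²) = -5162004 - (-3 + 1296) = -5162004 - 1*1293 = -5162004 - 1293 = -5163297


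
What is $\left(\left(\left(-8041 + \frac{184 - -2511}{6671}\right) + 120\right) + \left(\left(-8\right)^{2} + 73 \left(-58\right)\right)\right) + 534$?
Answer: $- \frac{11013436}{953} \approx -11557.0$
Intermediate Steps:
$\left(\left(\left(-8041 + \frac{184 - -2511}{6671}\right) + 120\right) + \left(\left(-8\right)^{2} + 73 \left(-58\right)\right)\right) + 534 = \left(\left(\left(-8041 + \left(184 + 2511\right) \frac{1}{6671}\right) + 120\right) + \left(64 - 4234\right)\right) + 534 = \left(\left(\left(-8041 + 2695 \cdot \frac{1}{6671}\right) + 120\right) - 4170\right) + 534 = \left(\left(\left(-8041 + \frac{385}{953}\right) + 120\right) - 4170\right) + 534 = \left(\left(- \frac{7662688}{953} + 120\right) - 4170\right) + 534 = \left(- \frac{7548328}{953} - 4170\right) + 534 = - \frac{11522338}{953} + 534 = - \frac{11013436}{953}$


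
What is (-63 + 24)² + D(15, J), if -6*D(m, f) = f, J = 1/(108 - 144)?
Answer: 328537/216 ≈ 1521.0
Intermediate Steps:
J = -1/36 (J = 1/(-36) = -1/36 ≈ -0.027778)
D(m, f) = -f/6
(-63 + 24)² + D(15, J) = (-63 + 24)² - ⅙*(-1/36) = (-39)² + 1/216 = 1521 + 1/216 = 328537/216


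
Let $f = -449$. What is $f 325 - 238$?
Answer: $-146163$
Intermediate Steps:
$f 325 - 238 = \left(-449\right) 325 - 238 = -145925 - 238 = -146163$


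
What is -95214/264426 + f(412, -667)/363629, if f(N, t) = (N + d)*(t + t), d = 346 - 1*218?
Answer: -37517414161/16025493659 ≈ -2.3411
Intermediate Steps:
d = 128 (d = 346 - 218 = 128)
f(N, t) = 2*t*(128 + N) (f(N, t) = (N + 128)*(t + t) = (128 + N)*(2*t) = 2*t*(128 + N))
-95214/264426 + f(412, -667)/363629 = -95214/264426 + (2*(-667)*(128 + 412))/363629 = -95214*1/264426 + (2*(-667)*540)*(1/363629) = -15869/44071 - 720360*1/363629 = -15869/44071 - 720360/363629 = -37517414161/16025493659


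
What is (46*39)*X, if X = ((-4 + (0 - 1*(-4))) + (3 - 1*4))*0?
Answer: 0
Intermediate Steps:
X = 0 (X = ((-4 + (0 + 4)) + (3 - 4))*0 = ((-4 + 4) - 1)*0 = (0 - 1)*0 = -1*0 = 0)
(46*39)*X = (46*39)*0 = 1794*0 = 0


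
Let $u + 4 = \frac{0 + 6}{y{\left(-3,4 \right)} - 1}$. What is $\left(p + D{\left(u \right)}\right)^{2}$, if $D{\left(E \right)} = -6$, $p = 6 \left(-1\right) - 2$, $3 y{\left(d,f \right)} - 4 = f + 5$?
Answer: $196$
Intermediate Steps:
$y{\left(d,f \right)} = 3 + \frac{f}{3}$ ($y{\left(d,f \right)} = \frac{4}{3} + \frac{f + 5}{3} = \frac{4}{3} + \frac{5 + f}{3} = \frac{4}{3} + \left(\frac{5}{3} + \frac{f}{3}\right) = 3 + \frac{f}{3}$)
$p = -8$ ($p = -6 - 2 = -8$)
$u = - \frac{11}{5}$ ($u = -4 + \frac{0 + 6}{\left(3 + \frac{1}{3} \cdot 4\right) - 1} = -4 + \frac{6}{\left(3 + \frac{4}{3}\right) - 1} = -4 + \frac{6}{\frac{13}{3} - 1} = -4 + \frac{6}{\frac{10}{3}} = -4 + 6 \cdot \frac{3}{10} = -4 + \frac{9}{5} = - \frac{11}{5} \approx -2.2$)
$\left(p + D{\left(u \right)}\right)^{2} = \left(-8 - 6\right)^{2} = \left(-14\right)^{2} = 196$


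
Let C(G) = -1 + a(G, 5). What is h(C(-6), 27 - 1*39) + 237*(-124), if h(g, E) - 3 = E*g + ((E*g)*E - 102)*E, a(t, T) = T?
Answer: -35121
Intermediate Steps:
C(G) = 4 (C(G) = -1 + 5 = 4)
h(g, E) = 3 + E*g + E*(-102 + g*E**2) (h(g, E) = 3 + (E*g + ((E*g)*E - 102)*E) = 3 + (E*g + (g*E**2 - 102)*E) = 3 + (E*g + (-102 + g*E**2)*E) = 3 + (E*g + E*(-102 + g*E**2)) = 3 + E*g + E*(-102 + g*E**2))
h(C(-6), 27 - 1*39) + 237*(-124) = (3 - 102*(27 - 1*39) + (27 - 1*39)*4 + 4*(27 - 1*39)**3) + 237*(-124) = (3 - 102*(27 - 39) + (27 - 39)*4 + 4*(27 - 39)**3) - 29388 = (3 - 102*(-12) - 12*4 + 4*(-12)**3) - 29388 = (3 + 1224 - 48 + 4*(-1728)) - 29388 = (3 + 1224 - 48 - 6912) - 29388 = -5733 - 29388 = -35121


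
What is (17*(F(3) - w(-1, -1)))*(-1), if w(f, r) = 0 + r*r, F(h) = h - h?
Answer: 17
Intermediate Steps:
F(h) = 0
w(f, r) = r**2 (w(f, r) = 0 + r**2 = r**2)
(17*(F(3) - w(-1, -1)))*(-1) = (17*(0 - 1*(-1)**2))*(-1) = (17*(0 - 1*1))*(-1) = (17*(0 - 1))*(-1) = (17*(-1))*(-1) = -17*(-1) = 17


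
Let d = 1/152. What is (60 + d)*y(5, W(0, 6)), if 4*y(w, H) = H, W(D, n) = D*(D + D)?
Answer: 0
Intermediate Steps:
W(D, n) = 2*D² (W(D, n) = D*(2*D) = 2*D²)
y(w, H) = H/4
d = 1/152 ≈ 0.0065789
(60 + d)*y(5, W(0, 6)) = (60 + 1/152)*((2*0²)/4) = 9121*((2*0)/4)/152 = 9121*((¼)*0)/152 = (9121/152)*0 = 0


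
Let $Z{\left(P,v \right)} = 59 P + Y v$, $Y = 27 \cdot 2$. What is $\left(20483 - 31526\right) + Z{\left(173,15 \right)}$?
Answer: $-26$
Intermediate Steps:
$Y = 54$
$Z{\left(P,v \right)} = 54 v + 59 P$ ($Z{\left(P,v \right)} = 59 P + 54 v = 54 v + 59 P$)
$\left(20483 - 31526\right) + Z{\left(173,15 \right)} = \left(20483 - 31526\right) + \left(54 \cdot 15 + 59 \cdot 173\right) = -11043 + \left(810 + 10207\right) = -11043 + 11017 = -26$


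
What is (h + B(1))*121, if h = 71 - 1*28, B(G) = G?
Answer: 5324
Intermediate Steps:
h = 43 (h = 71 - 28 = 43)
(h + B(1))*121 = (43 + 1)*121 = 44*121 = 5324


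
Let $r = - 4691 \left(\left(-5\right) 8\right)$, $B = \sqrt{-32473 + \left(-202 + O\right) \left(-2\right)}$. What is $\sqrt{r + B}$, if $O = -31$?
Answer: $\sqrt{187640 + i \sqrt{32007}} \approx 433.17 + 0.207 i$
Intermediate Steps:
$B = i \sqrt{32007}$ ($B = \sqrt{-32473 + \left(-202 - 31\right) \left(-2\right)} = \sqrt{-32473 - -466} = \sqrt{-32473 + 466} = \sqrt{-32007} = i \sqrt{32007} \approx 178.91 i$)
$r = 187640$ ($r = \left(-4691\right) \left(-40\right) = 187640$)
$\sqrt{r + B} = \sqrt{187640 + i \sqrt{32007}}$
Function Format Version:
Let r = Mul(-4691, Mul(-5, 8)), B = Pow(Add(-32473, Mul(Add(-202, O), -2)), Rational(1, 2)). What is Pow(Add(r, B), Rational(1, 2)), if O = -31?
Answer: Pow(Add(187640, Mul(I, Pow(32007, Rational(1, 2)))), Rational(1, 2)) ≈ Add(433.17, Mul(0.207, I))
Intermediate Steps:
B = Mul(I, Pow(32007, Rational(1, 2))) (B = Pow(Add(-32473, Mul(Add(-202, -31), -2)), Rational(1, 2)) = Pow(Add(-32473, Mul(-233, -2)), Rational(1, 2)) = Pow(Add(-32473, 466), Rational(1, 2)) = Pow(-32007, Rational(1, 2)) = Mul(I, Pow(32007, Rational(1, 2))) ≈ Mul(178.91, I))
r = 187640 (r = Mul(-4691, -40) = 187640)
Pow(Add(r, B), Rational(1, 2)) = Pow(Add(187640, Mul(I, Pow(32007, Rational(1, 2)))), Rational(1, 2))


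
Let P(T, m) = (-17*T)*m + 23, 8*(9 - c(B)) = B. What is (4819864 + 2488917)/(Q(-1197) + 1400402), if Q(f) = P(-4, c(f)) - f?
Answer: 14617562/2824817 ≈ 5.1747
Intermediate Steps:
c(B) = 9 - B/8
P(T, m) = 23 - 17*T*m (P(T, m) = -17*T*m + 23 = 23 - 17*T*m)
Q(f) = 635 - 19*f/2 (Q(f) = (23 - 17*(-4)*(9 - f/8)) - f = (23 + (612 - 17*f/2)) - f = (635 - 17*f/2) - f = 635 - 19*f/2)
(4819864 + 2488917)/(Q(-1197) + 1400402) = (4819864 + 2488917)/((635 - 19/2*(-1197)) + 1400402) = 7308781/((635 + 22743/2) + 1400402) = 7308781/(24013/2 + 1400402) = 7308781/(2824817/2) = 7308781*(2/2824817) = 14617562/2824817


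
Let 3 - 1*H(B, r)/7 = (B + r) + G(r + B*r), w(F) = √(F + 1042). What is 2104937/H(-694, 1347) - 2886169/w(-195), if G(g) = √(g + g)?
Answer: (-5509959*√29634 + 2104937*I + 170546350*I*√7)/(7*(-650*I + 3*√207438)) ≈ -99255.0 + 179.46*I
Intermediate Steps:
G(g) = √2*√g (G(g) = √(2*g) = √2*√g)
w(F) = √(1042 + F)
H(B, r) = 21 - 7*B - 7*r - 7*√2*√(r + B*r) (H(B, r) = 21 - 7*((B + r) + √2*√(r + B*r)) = 21 - 7*(B + r + √2*√(r + B*r)) = 21 + (-7*B - 7*r - 7*√2*√(r + B*r)) = 21 - 7*B - 7*r - 7*√2*√(r + B*r))
2104937/H(-694, 1347) - 2886169/w(-195) = 2104937/(21 - 7*(-694) - 7*1347 - 7*√2*√(1347*(1 - 694))) - 2886169/√(1042 - 195) = 2104937/(21 + 4858 - 9429 - 7*√2*√(1347*(-693))) - 2886169*√7/77 = 2104937/(21 + 4858 - 9429 - 7*√2*√(-933471)) - 2886169*√7/77 = 2104937/(21 + 4858 - 9429 - 7*√2*3*I*√103719) - 262379*√7/7 = 2104937/(21 + 4858 - 9429 - 21*I*√207438) - 262379*√7/7 = 2104937/(-4550 - 21*I*√207438) - 262379*√7/7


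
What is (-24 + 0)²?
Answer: 576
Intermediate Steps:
(-24 + 0)² = (-24)² = 576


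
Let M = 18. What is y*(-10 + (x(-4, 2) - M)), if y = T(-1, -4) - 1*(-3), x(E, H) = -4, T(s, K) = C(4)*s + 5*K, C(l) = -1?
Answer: 512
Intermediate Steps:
T(s, K) = -s + 5*K
y = -16 (y = (-1*(-1) + 5*(-4)) - 1*(-3) = (1 - 20) + 3 = -19 + 3 = -16)
y*(-10 + (x(-4, 2) - M)) = -16*(-10 + (-4 - 1*18)) = -16*(-10 + (-4 - 18)) = -16*(-10 - 22) = -16*(-32) = 512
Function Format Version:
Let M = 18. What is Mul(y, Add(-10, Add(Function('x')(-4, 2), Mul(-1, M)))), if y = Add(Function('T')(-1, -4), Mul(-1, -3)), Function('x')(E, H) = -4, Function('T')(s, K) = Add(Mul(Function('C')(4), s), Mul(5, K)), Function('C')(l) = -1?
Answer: 512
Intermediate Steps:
Function('T')(s, K) = Add(Mul(-1, s), Mul(5, K))
y = -16 (y = Add(Add(Mul(-1, -1), Mul(5, -4)), Mul(-1, -3)) = Add(Add(1, -20), 3) = Add(-19, 3) = -16)
Mul(y, Add(-10, Add(Function('x')(-4, 2), Mul(-1, M)))) = Mul(-16, Add(-10, Add(-4, Mul(-1, 18)))) = Mul(-16, Add(-10, Add(-4, -18))) = Mul(-16, Add(-10, -22)) = Mul(-16, -32) = 512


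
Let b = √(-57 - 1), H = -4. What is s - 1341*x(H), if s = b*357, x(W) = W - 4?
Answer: 10728 + 357*I*√58 ≈ 10728.0 + 2718.8*I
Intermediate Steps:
b = I*√58 (b = √(-58) = I*√58 ≈ 7.6158*I)
x(W) = -4 + W
s = 357*I*√58 (s = (I*√58)*357 = 357*I*√58 ≈ 2718.8*I)
s - 1341*x(H) = 357*I*√58 - 1341*(-4 - 4) = 357*I*√58 - 1341*(-8) = 357*I*√58 + 10728 = 10728 + 357*I*√58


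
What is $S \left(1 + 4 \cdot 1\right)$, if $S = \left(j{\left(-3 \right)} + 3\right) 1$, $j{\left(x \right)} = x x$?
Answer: $60$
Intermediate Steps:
$j{\left(x \right)} = x^{2}$
$S = 12$ ($S = \left(\left(-3\right)^{2} + 3\right) 1 = \left(9 + 3\right) 1 = 12 \cdot 1 = 12$)
$S \left(1 + 4 \cdot 1\right) = 12 \left(1 + 4 \cdot 1\right) = 12 \left(1 + 4\right) = 12 \cdot 5 = 60$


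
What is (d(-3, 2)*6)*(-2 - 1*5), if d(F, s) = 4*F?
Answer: 504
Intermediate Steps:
(d(-3, 2)*6)*(-2 - 1*5) = ((4*(-3))*6)*(-2 - 1*5) = (-12*6)*(-2 - 5) = -72*(-7) = 504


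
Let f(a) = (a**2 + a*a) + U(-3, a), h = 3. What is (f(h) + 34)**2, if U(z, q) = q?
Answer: 3025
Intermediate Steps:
f(a) = a + 2*a**2 (f(a) = (a**2 + a*a) + a = (a**2 + a**2) + a = 2*a**2 + a = a + 2*a**2)
(f(h) + 34)**2 = (3*(1 + 2*3) + 34)**2 = (3*(1 + 6) + 34)**2 = (3*7 + 34)**2 = (21 + 34)**2 = 55**2 = 3025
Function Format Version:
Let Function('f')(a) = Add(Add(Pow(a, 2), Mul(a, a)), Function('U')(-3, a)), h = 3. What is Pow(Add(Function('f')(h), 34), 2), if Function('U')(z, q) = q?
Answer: 3025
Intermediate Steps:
Function('f')(a) = Add(a, Mul(2, Pow(a, 2))) (Function('f')(a) = Add(Add(Pow(a, 2), Mul(a, a)), a) = Add(Add(Pow(a, 2), Pow(a, 2)), a) = Add(Mul(2, Pow(a, 2)), a) = Add(a, Mul(2, Pow(a, 2))))
Pow(Add(Function('f')(h), 34), 2) = Pow(Add(Mul(3, Add(1, Mul(2, 3))), 34), 2) = Pow(Add(Mul(3, Add(1, 6)), 34), 2) = Pow(Add(Mul(3, 7), 34), 2) = Pow(Add(21, 34), 2) = Pow(55, 2) = 3025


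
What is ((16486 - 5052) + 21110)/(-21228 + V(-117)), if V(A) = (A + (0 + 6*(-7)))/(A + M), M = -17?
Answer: -1453632/948131 ≈ -1.5332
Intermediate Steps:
V(A) = (-42 + A)/(-17 + A) (V(A) = (A + (0 + 6*(-7)))/(A - 17) = (A + (0 - 42))/(-17 + A) = (A - 42)/(-17 + A) = (-42 + A)/(-17 + A))
((16486 - 5052) + 21110)/(-21228 + V(-117)) = ((16486 - 5052) + 21110)/(-21228 + (-42 - 117)/(-17 - 117)) = (11434 + 21110)/(-21228 - 159/(-134)) = 32544/(-21228 - 1/134*(-159)) = 32544/(-21228 + 159/134) = 32544/(-2844393/134) = 32544*(-134/2844393) = -1453632/948131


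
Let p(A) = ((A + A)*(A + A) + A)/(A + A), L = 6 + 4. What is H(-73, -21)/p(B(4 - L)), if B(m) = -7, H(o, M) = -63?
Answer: 14/3 ≈ 4.6667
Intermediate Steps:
L = 10
p(A) = (A + 4*A²)/(2*A) (p(A) = ((2*A)*(2*A) + A)/((2*A)) = (4*A² + A)*(1/(2*A)) = (A + 4*A²)*(1/(2*A)) = (A + 4*A²)/(2*A))
H(-73, -21)/p(B(4 - L)) = -63/(½ + 2*(-7)) = -63/(½ - 14) = -63/(-27/2) = -63*(-2/27) = 14/3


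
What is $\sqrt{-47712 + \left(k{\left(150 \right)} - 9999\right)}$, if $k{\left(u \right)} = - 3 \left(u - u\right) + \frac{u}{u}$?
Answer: $i \sqrt{57710} \approx 240.23 i$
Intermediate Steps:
$k{\left(u \right)} = 1$ ($k{\left(u \right)} = \left(-3\right) 0 + 1 = 0 + 1 = 1$)
$\sqrt{-47712 + \left(k{\left(150 \right)} - 9999\right)} = \sqrt{-47712 + \left(1 - 9999\right)} = \sqrt{-47712 - 9998} = \sqrt{-57710} = i \sqrt{57710}$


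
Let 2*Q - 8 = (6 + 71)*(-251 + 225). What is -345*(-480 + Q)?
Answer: 509565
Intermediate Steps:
Q = -997 (Q = 4 + ((6 + 71)*(-251 + 225))/2 = 4 + (77*(-26))/2 = 4 + (1/2)*(-2002) = 4 - 1001 = -997)
-345*(-480 + Q) = -345*(-480 - 997) = -345*(-1477) = 509565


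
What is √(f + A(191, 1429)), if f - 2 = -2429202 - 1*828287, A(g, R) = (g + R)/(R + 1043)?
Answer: 3*I*√15359410058/206 ≈ 1804.9*I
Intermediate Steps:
A(g, R) = (R + g)/(1043 + R)
f = -3257487 (f = 2 + (-2429202 - 1*828287) = 2 + (-2429202 - 828287) = 2 - 3257489 = -3257487)
√(f + A(191, 1429)) = √(-3257487 + (1429 + 191)/(1043 + 1429)) = √(-3257487 + 1620/2472) = √(-3257487 + (1/2472)*1620) = √(-3257487 + 135/206) = √(-671042187/206) = 3*I*√15359410058/206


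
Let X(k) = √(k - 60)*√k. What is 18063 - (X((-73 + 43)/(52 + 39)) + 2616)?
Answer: 15447 + 30*√183/91 ≈ 15451.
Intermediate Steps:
X(k) = √k*√(-60 + k) (X(k) = √(-60 + k)*√k = √k*√(-60 + k))
18063 - (X((-73 + 43)/(52 + 39)) + 2616) = 18063 - (√((-73 + 43)/(52 + 39))*√(-60 + (-73 + 43)/(52 + 39)) + 2616) = 18063 - (√(-30/91)*√(-60 - 30/91) + 2616) = 18063 - ((I*√2730/91)*√(-5490/91) + 2616) = 18063 - ((I*√2730/91)*(3*I*√55510/91) + 2616) = 18063 - (-30*√183/91 + 2616) = 18063 - (2616 - 30*√183/91) = 18063 + (-2616 + 30*√183/91) = 15447 + 30*√183/91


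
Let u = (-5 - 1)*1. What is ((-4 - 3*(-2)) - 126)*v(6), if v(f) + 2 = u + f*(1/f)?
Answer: 868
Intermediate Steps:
u = -6 (u = -6*1 = -6)
v(f) = -7 (v(f) = -2 + (-6 + f*(1/f)) = -2 + (-6 + f/f) = -2 + (-6 + 1) = -2 - 5 = -7)
((-4 - 3*(-2)) - 126)*v(6) = ((-4 - 3*(-2)) - 126)*(-7) = ((-4 + 6) - 126)*(-7) = (2 - 126)*(-7) = -124*(-7) = 868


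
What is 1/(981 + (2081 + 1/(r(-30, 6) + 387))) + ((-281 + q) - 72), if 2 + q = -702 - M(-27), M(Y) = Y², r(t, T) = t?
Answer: -1952338753/1093135 ≈ -1786.0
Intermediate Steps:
q = -1433 (q = -2 + (-702 - 1*(-27)²) = -2 + (-702 - 1*729) = -2 + (-702 - 729) = -2 - 1431 = -1433)
1/(981 + (2081 + 1/(r(-30, 6) + 387))) + ((-281 + q) - 72) = 1/(981 + (2081 + 1/(-30 + 387))) + ((-281 - 1433) - 72) = 1/(981 + (2081 + 1/357)) + (-1714 - 72) = 1/(981 + (2081 + 1/357)) - 1786 = 1/(981 + 742918/357) - 1786 = 1/(1093135/357) - 1786 = 357/1093135 - 1786 = -1952338753/1093135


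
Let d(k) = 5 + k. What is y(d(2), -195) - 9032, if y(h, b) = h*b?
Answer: -10397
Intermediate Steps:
y(h, b) = b*h
y(d(2), -195) - 9032 = -195*(5 + 2) - 9032 = -195*7 - 9032 = -1365 - 9032 = -10397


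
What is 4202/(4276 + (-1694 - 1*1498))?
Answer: 2101/542 ≈ 3.8764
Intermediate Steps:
4202/(4276 + (-1694 - 1*1498)) = 4202/(4276 + (-1694 - 1498)) = 4202/(4276 - 3192) = 4202/1084 = 4202*(1/1084) = 2101/542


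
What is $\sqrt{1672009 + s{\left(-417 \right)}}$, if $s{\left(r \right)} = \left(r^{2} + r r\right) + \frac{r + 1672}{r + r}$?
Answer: $\frac{\sqrt{1404873919902}}{834} \approx 1421.2$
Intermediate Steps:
$s{\left(r \right)} = 2 r^{2} + \frac{1672 + r}{2 r}$ ($s{\left(r \right)} = \left(r^{2} + r^{2}\right) + \frac{1672 + r}{2 r} = 2 r^{2} + \left(1672 + r\right) \frac{1}{2 r} = 2 r^{2} + \frac{1672 + r}{2 r}$)
$\sqrt{1672009 + s{\left(-417 \right)}} = \sqrt{1672009 + \frac{1672 - 417 + 4 \left(-417\right)^{3}}{2 \left(-417\right)}} = \sqrt{1672009 + \frac{1}{2} \left(- \frac{1}{417}\right) \left(1672 - 417 + 4 \left(-72511713\right)\right)} = \sqrt{1672009 + \frac{1}{2} \left(- \frac{1}{417}\right) \left(1672 - 417 - 290046852\right)} = \sqrt{1672009 + \frac{1}{2} \left(- \frac{1}{417}\right) \left(-290045597\right)} = \sqrt{1672009 + \frac{290045597}{834}} = \sqrt{\frac{1684501103}{834}} = \frac{\sqrt{1404873919902}}{834}$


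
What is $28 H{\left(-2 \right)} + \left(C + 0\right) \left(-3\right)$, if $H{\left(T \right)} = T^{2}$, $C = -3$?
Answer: $121$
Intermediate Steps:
$28 H{\left(-2 \right)} + \left(C + 0\right) \left(-3\right) = 28 \left(-2\right)^{2} + \left(-3 + 0\right) \left(-3\right) = 28 \cdot 4 - -9 = 112 + 9 = 121$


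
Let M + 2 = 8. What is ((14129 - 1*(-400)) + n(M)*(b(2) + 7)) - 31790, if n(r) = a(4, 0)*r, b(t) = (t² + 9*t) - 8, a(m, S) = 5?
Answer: -16631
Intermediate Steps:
M = 6 (M = -2 + 8 = 6)
b(t) = -8 + t² + 9*t
n(r) = 5*r
((14129 - 1*(-400)) + n(M)*(b(2) + 7)) - 31790 = ((14129 - 1*(-400)) + (5*6)*((-8 + 2² + 9*2) + 7)) - 31790 = ((14129 + 400) + 30*((-8 + 4 + 18) + 7)) - 31790 = (14529 + 30*(14 + 7)) - 31790 = (14529 + 30*21) - 31790 = (14529 + 630) - 31790 = 15159 - 31790 = -16631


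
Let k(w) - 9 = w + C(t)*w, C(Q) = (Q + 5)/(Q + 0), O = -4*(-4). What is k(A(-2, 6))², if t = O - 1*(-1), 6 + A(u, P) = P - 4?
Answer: 9/289 ≈ 0.031142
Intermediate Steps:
O = 16
A(u, P) = -10 + P (A(u, P) = -6 + (P - 4) = -6 + (-4 + P) = -10 + P)
t = 17 (t = 16 - 1*(-1) = 16 + 1 = 17)
C(Q) = (5 + Q)/Q
k(w) = 9 + 39*w/17 (k(w) = 9 + (w + ((5 + 17)/17)*w) = 9 + (w + ((1/17)*22)*w) = 9 + (w + 22*w/17) = 9 + 39*w/17)
k(A(-2, 6))² = (9 + 39*(-10 + 6)/17)² = (9 + (39/17)*(-4))² = (9 - 156/17)² = (-3/17)² = 9/289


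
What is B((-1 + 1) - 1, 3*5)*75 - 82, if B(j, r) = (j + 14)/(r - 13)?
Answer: 811/2 ≈ 405.50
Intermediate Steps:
B(j, r) = (14 + j)/(-13 + r)
B((-1 + 1) - 1, 3*5)*75 - 82 = ((14 + ((-1 + 1) - 1))/(-13 + 3*5))*75 - 82 = ((14 + (0 - 1))/(-13 + 15))*75 - 82 = ((14 - 1)/2)*75 - 82 = ((1/2)*13)*75 - 82 = (13/2)*75 - 82 = 975/2 - 82 = 811/2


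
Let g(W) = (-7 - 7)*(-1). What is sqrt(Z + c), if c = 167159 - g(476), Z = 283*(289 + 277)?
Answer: sqrt(327323) ≈ 572.12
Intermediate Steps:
g(W) = 14 (g(W) = -14*(-1) = 14)
Z = 160178 (Z = 283*566 = 160178)
c = 167145 (c = 167159 - 1*14 = 167159 - 14 = 167145)
sqrt(Z + c) = sqrt(160178 + 167145) = sqrt(327323)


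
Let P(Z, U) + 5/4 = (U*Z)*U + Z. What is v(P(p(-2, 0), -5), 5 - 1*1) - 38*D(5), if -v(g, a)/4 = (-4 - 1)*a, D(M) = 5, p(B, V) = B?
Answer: -110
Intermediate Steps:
P(Z, U) = -5/4 + Z + Z*U**2 (P(Z, U) = -5/4 + ((U*Z)*U + Z) = -5/4 + (Z*U**2 + Z) = -5/4 + (Z + Z*U**2) = -5/4 + Z + Z*U**2)
v(g, a) = 20*a (v(g, a) = -4*(-4 - 1)*a = -(-20)*a = 20*a)
v(P(p(-2, 0), -5), 5 - 1*1) - 38*D(5) = 20*(5 - 1*1) - 38*5 = 20*(5 - 1) - 190 = 20*4 - 190 = 80 - 190 = -110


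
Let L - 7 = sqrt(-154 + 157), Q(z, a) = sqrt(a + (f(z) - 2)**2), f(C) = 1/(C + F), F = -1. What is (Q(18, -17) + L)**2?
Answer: (119 + 17*sqrt(3) + 4*I*sqrt(239))**2/289 ≈ 63.017 + 63.527*I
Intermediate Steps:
f(C) = 1/(-1 + C) (f(C) = 1/(C - 1) = 1/(-1 + C))
Q(z, a) = sqrt(a + (-2 + 1/(-1 + z))**2) (Q(z, a) = sqrt(a + (1/(-1 + z) - 2)**2) = sqrt(a + (-2 + 1/(-1 + z))**2))
L = 7 + sqrt(3) (L = 7 + sqrt(-154 + 157) = 7 + sqrt(3) ≈ 8.7321)
(Q(18, -17) + L)**2 = (sqrt(-17 + (-3 + 2*18)**2/(-1 + 18)**2) + (7 + sqrt(3)))**2 = (sqrt(-17 + (-3 + 36)**2/17**2) + (7 + sqrt(3)))**2 = (sqrt(-17 + (1/289)*33**2) + (7 + sqrt(3)))**2 = (sqrt(-17 + (1/289)*1089) + (7 + sqrt(3)))**2 = (sqrt(-17 + 1089/289) + (7 + sqrt(3)))**2 = (sqrt(-3824/289) + (7 + sqrt(3)))**2 = (4*I*sqrt(239)/17 + (7 + sqrt(3)))**2 = (7 + sqrt(3) + 4*I*sqrt(239)/17)**2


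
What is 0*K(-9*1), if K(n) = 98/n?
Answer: 0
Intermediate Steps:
0*K(-9*1) = 0*(98/((-9*1))) = 0*(98/(-9)) = 0*(98*(-⅑)) = 0*(-98/9) = 0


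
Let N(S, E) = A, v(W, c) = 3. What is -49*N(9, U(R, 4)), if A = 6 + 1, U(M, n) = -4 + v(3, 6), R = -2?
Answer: -343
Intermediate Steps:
U(M, n) = -1 (U(M, n) = -4 + 3 = -1)
A = 7
N(S, E) = 7
-49*N(9, U(R, 4)) = -49*7 = -343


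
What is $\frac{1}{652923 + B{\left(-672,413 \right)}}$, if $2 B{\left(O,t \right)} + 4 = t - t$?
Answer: $\frac{1}{652921} \approx 1.5316 \cdot 10^{-6}$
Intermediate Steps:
$B{\left(O,t \right)} = -2$ ($B{\left(O,t \right)} = -2 + \frac{t - t}{2} = -2 + \frac{1}{2} \cdot 0 = -2 + 0 = -2$)
$\frac{1}{652923 + B{\left(-672,413 \right)}} = \frac{1}{652923 - 2} = \frac{1}{652921}$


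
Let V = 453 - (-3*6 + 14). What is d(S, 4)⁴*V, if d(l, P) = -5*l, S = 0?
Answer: 0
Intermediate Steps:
V = 457 (V = 453 - (-18 + 14) = 453 - 1*(-4) = 453 + 4 = 457)
d(S, 4)⁴*V = (-5*0)⁴*457 = 0⁴*457 = 0*457 = 0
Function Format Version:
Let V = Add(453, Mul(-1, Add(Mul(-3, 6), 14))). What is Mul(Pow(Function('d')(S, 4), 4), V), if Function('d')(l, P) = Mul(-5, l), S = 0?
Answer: 0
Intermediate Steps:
V = 457 (V = Add(453, Mul(-1, Add(-18, 14))) = Add(453, Mul(-1, -4)) = Add(453, 4) = 457)
Mul(Pow(Function('d')(S, 4), 4), V) = Mul(Pow(Mul(-5, 0), 4), 457) = Mul(Pow(0, 4), 457) = Mul(0, 457) = 0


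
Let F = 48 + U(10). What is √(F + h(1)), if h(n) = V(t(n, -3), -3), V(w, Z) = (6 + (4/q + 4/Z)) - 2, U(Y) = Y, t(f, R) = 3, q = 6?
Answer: 2*√138/3 ≈ 7.8316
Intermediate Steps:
F = 58 (F = 48 + 10 = 58)
V(w, Z) = 14/3 + 4/Z (V(w, Z) = (6 + (4/6 + 4/Z)) - 2 = (6 + (4*(⅙) + 4/Z)) - 2 = (6 + (⅔ + 4/Z)) - 2 = (20/3 + 4/Z) - 2 = 14/3 + 4/Z)
h(n) = 10/3 (h(n) = 14/3 + 4/(-3) = 14/3 + 4*(-⅓) = 14/3 - 4/3 = 10/3)
√(F + h(1)) = √(58 + 10/3) = √(184/3) = 2*√138/3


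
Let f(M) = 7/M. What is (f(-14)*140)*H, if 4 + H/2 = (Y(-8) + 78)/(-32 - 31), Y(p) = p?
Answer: 6440/9 ≈ 715.56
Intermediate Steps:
H = -92/9 (H = -8 + 2*((-8 + 78)/(-32 - 31)) = -8 + 2*(70/(-63)) = -8 + 2*(70*(-1/63)) = -8 + 2*(-10/9) = -8 - 20/9 = -92/9 ≈ -10.222)
(f(-14)*140)*H = ((7/(-14))*140)*(-92/9) = ((7*(-1/14))*140)*(-92/9) = -½*140*(-92/9) = -70*(-92/9) = 6440/9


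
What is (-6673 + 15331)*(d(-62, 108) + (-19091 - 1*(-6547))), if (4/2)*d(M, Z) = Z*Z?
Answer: -58112496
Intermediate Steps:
d(M, Z) = Z**2/2 (d(M, Z) = (Z*Z)/2 = Z**2/2)
(-6673 + 15331)*(d(-62, 108) + (-19091 - 1*(-6547))) = (-6673 + 15331)*((1/2)*108**2 + (-19091 - 1*(-6547))) = 8658*((1/2)*11664 + (-19091 + 6547)) = 8658*(5832 - 12544) = 8658*(-6712) = -58112496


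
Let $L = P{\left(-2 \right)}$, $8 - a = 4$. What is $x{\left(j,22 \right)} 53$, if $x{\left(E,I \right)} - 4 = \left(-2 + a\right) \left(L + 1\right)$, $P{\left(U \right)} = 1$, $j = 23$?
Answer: $424$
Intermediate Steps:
$a = 4$ ($a = 8 - 4 = 4$)
$L = 1$
$x{\left(E,I \right)} = 8$ ($x{\left(E,I \right)} = 4 + \left(-2 + 4\right) \left(1 + 1\right) = 4 + 2 \cdot 2 = 4 + 4 = 8$)
$x{\left(j,22 \right)} 53 = 8 \cdot 53 = 424$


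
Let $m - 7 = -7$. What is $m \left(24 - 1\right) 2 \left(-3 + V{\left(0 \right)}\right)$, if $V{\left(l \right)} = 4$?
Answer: $0$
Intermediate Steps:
$m = 0$ ($m = 7 - 7 = 0$)
$m \left(24 - 1\right) 2 \left(-3 + V{\left(0 \right)}\right) = 0 \left(24 - 1\right) 2 \left(-3 + 4\right) = 0 \left(24 - 1\right) 2 \cdot 1 = 0 \cdot 23 \cdot 2 = 0 \cdot 2 = 0$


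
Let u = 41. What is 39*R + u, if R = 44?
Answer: 1757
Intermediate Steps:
39*R + u = 39*44 + 41 = 1716 + 41 = 1757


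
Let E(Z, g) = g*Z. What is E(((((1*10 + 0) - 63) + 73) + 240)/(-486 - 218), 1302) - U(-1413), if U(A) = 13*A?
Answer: 1574157/88 ≈ 17888.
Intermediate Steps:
E(Z, g) = Z*g
E(((((1*10 + 0) - 63) + 73) + 240)/(-486 - 218), 1302) - U(-1413) = (((((1*10 + 0) - 63) + 73) + 240)/(-486 - 218))*1302 - 13*(-1413) = (((((10 + 0) - 63) + 73) + 240)/(-704))*1302 - 1*(-18369) = ((((10 - 63) + 73) + 240)*(-1/704))*1302 + 18369 = (((-53 + 73) + 240)*(-1/704))*1302 + 18369 = ((20 + 240)*(-1/704))*1302 + 18369 = (260*(-1/704))*1302 + 18369 = -65/176*1302 + 18369 = -42315/88 + 18369 = 1574157/88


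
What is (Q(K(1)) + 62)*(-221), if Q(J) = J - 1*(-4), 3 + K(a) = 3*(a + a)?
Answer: -15249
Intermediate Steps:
K(a) = -3 + 6*a (K(a) = -3 + 3*(a + a) = -3 + 3*(2*a) = -3 + 6*a)
Q(J) = 4 + J (Q(J) = J + 4 = 4 + J)
(Q(K(1)) + 62)*(-221) = ((4 + (-3 + 6*1)) + 62)*(-221) = ((4 + (-3 + 6)) + 62)*(-221) = ((4 + 3) + 62)*(-221) = (7 + 62)*(-221) = 69*(-221) = -15249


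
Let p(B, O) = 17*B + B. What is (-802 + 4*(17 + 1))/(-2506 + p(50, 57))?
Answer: 5/11 ≈ 0.45455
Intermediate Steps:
p(B, O) = 18*B
(-802 + 4*(17 + 1))/(-2506 + p(50, 57)) = (-802 + 4*(17 + 1))/(-2506 + 18*50) = (-802 + 4*18)/(-2506 + 900) = (-802 + 72)/(-1606) = -730*(-1/1606) = 5/11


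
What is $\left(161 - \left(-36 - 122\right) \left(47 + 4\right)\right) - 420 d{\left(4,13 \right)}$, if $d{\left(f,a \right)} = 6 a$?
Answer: $-24541$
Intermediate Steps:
$\left(161 - \left(-36 - 122\right) \left(47 + 4\right)\right) - 420 d{\left(4,13 \right)} = \left(161 - \left(-36 - 122\right) \left(47 + 4\right)\right) - 420 \cdot 6 \cdot 13 = \left(161 - \left(-158\right) 51\right) - 32760 = \left(161 - -8058\right) - 32760 = \left(161 + 8058\right) - 32760 = 8219 - 32760 = -24541$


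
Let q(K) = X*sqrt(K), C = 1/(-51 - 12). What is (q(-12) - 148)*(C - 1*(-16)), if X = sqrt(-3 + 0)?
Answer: -22154/9 ≈ -2461.6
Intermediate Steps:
C = -1/63 (C = 1/(-63) = -1/63 ≈ -0.015873)
X = I*sqrt(3) (X = sqrt(-3) = I*sqrt(3) ≈ 1.732*I)
q(K) = I*sqrt(3)*sqrt(K) (q(K) = (I*sqrt(3))*sqrt(K) = I*sqrt(3)*sqrt(K))
(q(-12) - 148)*(C - 1*(-16)) = (I*sqrt(3)*sqrt(-12) - 148)*(-1/63 - 1*(-16)) = (I*sqrt(3)*(2*I*sqrt(3)) - 148)*(-1/63 + 16) = (-6 - 148)*(1007/63) = -154*1007/63 = -22154/9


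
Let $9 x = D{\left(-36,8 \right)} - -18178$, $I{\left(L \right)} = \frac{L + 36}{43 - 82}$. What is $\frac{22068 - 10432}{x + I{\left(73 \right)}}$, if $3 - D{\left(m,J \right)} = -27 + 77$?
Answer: $\frac{340353}{58844} \approx 5.784$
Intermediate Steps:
$D{\left(m,J \right)} = -47$ ($D{\left(m,J \right)} = 3 - \left(-27 + 77\right) = 3 - 50 = -47$)
$I{\left(L \right)} = - \frac{12}{13} - \frac{L}{39}$ ($I{\left(L \right)} = \frac{36 + L}{-39} = \left(36 + L\right) \left(- \frac{1}{39}\right) = - \frac{12}{13} - \frac{L}{39}$)
$x = \frac{18131}{9}$ ($x = \frac{-47 - -18178}{9} = \frac{-47 + 18178}{9} = \frac{1}{9} \cdot 18131 = \frac{18131}{9} \approx 2014.6$)
$\frac{22068 - 10432}{x + I{\left(73 \right)}} = \frac{22068 - 10432}{\frac{18131}{9} - \frac{109}{39}} = \frac{11636}{\frac{18131}{9} - \frac{109}{39}} = \frac{11636}{\frac{235376}{117}} = 11636 \cdot \frac{117}{235376} = \frac{340353}{58844}$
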